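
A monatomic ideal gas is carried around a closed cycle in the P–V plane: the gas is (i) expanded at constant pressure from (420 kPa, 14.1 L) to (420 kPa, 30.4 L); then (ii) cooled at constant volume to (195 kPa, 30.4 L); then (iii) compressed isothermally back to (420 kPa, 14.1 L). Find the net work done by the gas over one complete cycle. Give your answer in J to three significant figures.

W_net ≈ 2290 J

Leg (i): W = PΔV = (420)(30.4 − 14.1) = 6846 J.
Leg (ii): W = 0.
Leg (iii): W = PᵢVᵢ ln(V_f/Vᵢ) = (5928) ln(14.1/30.4) = -4554 J.
W_net = 6846 − 4554 = 2292 J.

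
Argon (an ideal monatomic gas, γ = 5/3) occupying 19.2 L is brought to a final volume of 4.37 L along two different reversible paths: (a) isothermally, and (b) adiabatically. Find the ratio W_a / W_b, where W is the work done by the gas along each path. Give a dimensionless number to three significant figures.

Path (a) isothermal: W = P₁V₁ ln(V₂/V₁) → W_a/(P₁V₁) = -1.48.
Path (b) adiabatic: W = P₁V₁(1 − (V₁/V₂)^(γ−1))/(γ−1) → W_b/(P₁V₁) = -2.524.
W_a / W_b = -1.48 / -2.524 = 0.5865.

W_a / W_b ≈ 0.586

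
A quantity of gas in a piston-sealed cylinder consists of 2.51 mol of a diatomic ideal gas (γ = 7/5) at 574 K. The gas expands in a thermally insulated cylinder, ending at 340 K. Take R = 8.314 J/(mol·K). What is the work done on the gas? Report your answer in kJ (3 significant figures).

W ≈ -12.2 kJ

Adiabatic ⇒ Q = 0, so W_by = −ΔU = nCᵥ(T₁ − T₂).
Cᵥ = 5R/2 = 20.79 J/(mol·K).
W = (2.51)(20.79)(574 − 340) = 12208 J.
Work on gas = −W_by = -12208 J.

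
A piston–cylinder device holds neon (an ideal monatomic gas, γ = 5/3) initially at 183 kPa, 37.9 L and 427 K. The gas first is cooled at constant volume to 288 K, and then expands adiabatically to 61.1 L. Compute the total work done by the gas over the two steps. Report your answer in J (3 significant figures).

W_total ≈ 1910 J

Step 1 (isochoric): W = 0 (constant volume).
After step 1: P = 123.4 kPa (V unchanged).
Step 2 (adiabatic): W = (P₁V₁ − P₂V₂)/(γ−1) = (4678 − 3402)/0.667 = 1913 J.
W_total = 0 + 1913 = 1913 J.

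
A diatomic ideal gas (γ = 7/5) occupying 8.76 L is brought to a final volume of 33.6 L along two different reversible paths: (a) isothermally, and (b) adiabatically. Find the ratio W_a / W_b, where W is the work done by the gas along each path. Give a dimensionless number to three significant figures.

Path (a) isothermal: W = P₁V₁ ln(V₂/V₁) → W_a/(P₁V₁) = 1.344.
Path (b) adiabatic: W = P₁V₁(1 − (V₁/V₂)^(γ−1))/(γ−1) → W_b/(P₁V₁) = 1.04.
W_a / W_b = 1.344 / 1.04 = 1.293.

W_a / W_b ≈ 1.29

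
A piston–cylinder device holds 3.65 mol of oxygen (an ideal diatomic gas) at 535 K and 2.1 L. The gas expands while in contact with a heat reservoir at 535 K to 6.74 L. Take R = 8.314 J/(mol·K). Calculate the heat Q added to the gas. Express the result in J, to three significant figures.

Isothermal ⇒ ΔU = 0, so Q = W = nRT ln(V₂/V₁).
Q = (3.65)(8.314)(535) ln(6.74/2.1) = 16235 × 1.166 = 18932 J.

Q ≈ 18900 J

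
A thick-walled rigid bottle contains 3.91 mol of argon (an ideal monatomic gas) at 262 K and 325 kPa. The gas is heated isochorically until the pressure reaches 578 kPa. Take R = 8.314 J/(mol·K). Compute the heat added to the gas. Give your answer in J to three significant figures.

Constant volume ⇒ W = 0, so Q = ΔU = nCᵥΔT with Cᵥ = 3R/2 = 12.47 J/(mol·K).
At constant V, T₂/T₁ = P₂/P₁ ⇒ ΔT = T₁(P₂/P₁ − 1) = 262·(578/325 − 1) = 204 K.
ΔU = (3.91)(12.47)(204) = 9945 J.

Q ≈ 9950 J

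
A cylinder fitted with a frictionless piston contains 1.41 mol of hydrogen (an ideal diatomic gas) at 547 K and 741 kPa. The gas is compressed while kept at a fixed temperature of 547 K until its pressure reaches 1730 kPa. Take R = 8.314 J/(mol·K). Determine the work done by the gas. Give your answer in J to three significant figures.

W ≈ -5440 J

Isothermal process: W = nRT ln(V₂/V₁) = nRT ln(P₁/P₂).
W = (1.41)(8.314)(547) × ln(741/1730)
  = 6412 × ln(0.4283) = 6412 × -0.8479
W_by_gas = -5437 J.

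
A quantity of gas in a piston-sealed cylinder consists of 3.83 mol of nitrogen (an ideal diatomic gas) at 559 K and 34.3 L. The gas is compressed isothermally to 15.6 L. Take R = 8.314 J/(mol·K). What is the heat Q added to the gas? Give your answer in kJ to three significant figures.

Isothermal ⇒ ΔU = 0, so Q = W = nRT ln(V₂/V₁).
Q = (3.83)(8.314)(559) ln(15.6/34.3) = 17800 × -0.7879 = -14024 J.

Q ≈ -14.0 kJ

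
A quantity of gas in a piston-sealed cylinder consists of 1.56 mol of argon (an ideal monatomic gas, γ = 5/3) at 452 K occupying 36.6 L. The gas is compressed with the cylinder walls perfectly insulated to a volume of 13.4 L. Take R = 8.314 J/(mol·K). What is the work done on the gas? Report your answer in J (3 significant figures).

W ≈ 8390 J

Adiabatic: TV^(γ−1) = const with γ = 5/3.
T₂ = T₁ (V₁/V₂)^(γ−1) = 452 × (36.6/13.4)^0.667 = 452 × 1.954 = 883.2 K.
W_by = nCᵥ(T₁ − T₂) = (1.56)(12.47)(452 − 883.2) = -8389 J.
Work on gas = −W_by = 8389 J.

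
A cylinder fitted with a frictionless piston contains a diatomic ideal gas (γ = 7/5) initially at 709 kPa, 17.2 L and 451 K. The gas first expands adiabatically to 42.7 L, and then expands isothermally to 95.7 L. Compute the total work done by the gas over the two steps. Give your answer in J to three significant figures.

Step 1 (adiabatic): W = (P₁V₁ − P₂V₂)/(γ−1) = (12195 − 8476)/0.4 = 9296 J.
After step 1: P = 198.5 kPa, V = 42.7 L, T = 313.5 K.
Step 2 (isothermal): W = P₁V₁ ln(V₂/V₁) = (8476) ln(95.7/42.7) = 6841 J.
W_total = 9296 + 6841 = 16137 J.

W_total ≈ 16100 J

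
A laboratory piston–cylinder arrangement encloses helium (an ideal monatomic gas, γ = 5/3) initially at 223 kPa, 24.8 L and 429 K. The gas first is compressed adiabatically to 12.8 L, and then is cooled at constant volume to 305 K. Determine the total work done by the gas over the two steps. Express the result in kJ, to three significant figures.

W_total ≈ -4.60 kJ

Step 1 (adiabatic): W = (P₁V₁ − P₂V₂)/(γ−1) = (5530 − 8595)/0.667 = -4597 J.
Step 2 (isochoric): W = 0 (constant volume).
W_total = -4597 + 0 = -4597 J.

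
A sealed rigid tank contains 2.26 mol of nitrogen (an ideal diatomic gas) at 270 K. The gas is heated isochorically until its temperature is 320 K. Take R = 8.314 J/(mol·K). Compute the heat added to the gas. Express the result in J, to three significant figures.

Q ≈ 2350 J

Constant volume ⇒ W = 0, so Q = ΔU = nCᵥΔT with Cᵥ = 5R/2 = 20.79 J/(mol·K).
ΔU = (2.26)(20.79)(320 − 270) = 2349 J.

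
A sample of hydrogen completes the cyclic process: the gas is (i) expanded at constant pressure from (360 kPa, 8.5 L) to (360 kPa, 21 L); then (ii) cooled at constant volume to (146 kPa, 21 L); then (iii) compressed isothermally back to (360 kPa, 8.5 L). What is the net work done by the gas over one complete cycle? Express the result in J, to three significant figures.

Leg (i): W = PΔV = (360)(21 − 8.5) = 4500 J.
Leg (ii): W = 0.
Leg (iii): W = PᵢVᵢ ln(V_f/Vᵢ) = (3066) ln(8.5/21) = -2773 J.
W_net = 4500 − 2773 = 1727 J.

W_net ≈ 1730 J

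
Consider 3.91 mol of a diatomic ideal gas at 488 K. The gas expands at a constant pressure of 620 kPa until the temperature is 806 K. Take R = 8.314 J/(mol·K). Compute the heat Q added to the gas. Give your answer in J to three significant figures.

Isobaric: W = nRΔT = (3.91)(8.314)(318) = 10337 J.
ΔU = nCᵥΔT with Cᵥ = 5R/2: ΔU = (3.91)(20.79)(318) = 25844 J.
Q = ΔU + W = 25844 + 10337 = 36181 J.

Q ≈ 36200 J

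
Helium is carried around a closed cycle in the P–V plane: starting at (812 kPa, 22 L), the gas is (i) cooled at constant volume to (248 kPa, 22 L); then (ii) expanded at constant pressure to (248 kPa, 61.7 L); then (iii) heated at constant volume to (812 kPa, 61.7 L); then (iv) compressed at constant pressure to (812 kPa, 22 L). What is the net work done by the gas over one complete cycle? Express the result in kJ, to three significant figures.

W_net ≈ -22.4 kJ

Constant-volume legs do no work.
W(ii) = (248)(61.7 − 22) = 9846 J; W(iv) = (812)(22 − 61.7) = -32236 J.
W_net = 9846 − 32236 = -22391 J (the counter-clockwise enclosed area).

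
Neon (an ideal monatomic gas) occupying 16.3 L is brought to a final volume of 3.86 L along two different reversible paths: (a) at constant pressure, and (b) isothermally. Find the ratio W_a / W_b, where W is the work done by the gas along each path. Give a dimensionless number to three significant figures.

W_a / W_b ≈ 0.530

Path (a) isobaric: W = P₁(V₂ − V₁) → W_a/(P₁V₁) = -0.7632.
Path (b) isothermal: W = P₁V₁ ln(V₂/V₁) → W_b/(P₁V₁) = -1.44.
W_a / W_b = -0.7632 / -1.44 = 0.5298.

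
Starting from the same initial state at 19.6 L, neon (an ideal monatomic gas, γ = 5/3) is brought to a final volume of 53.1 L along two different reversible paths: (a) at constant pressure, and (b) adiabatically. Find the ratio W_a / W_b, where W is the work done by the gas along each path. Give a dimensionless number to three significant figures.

Path (a) isobaric: W = P₁(V₂ − V₁) → W_a/(P₁V₁) = 1.709.
Path (b) adiabatic: W = P₁V₁(1 − (V₁/V₂)^(γ−1))/(γ−1) → W_b/(P₁V₁) = 0.7282.
W_a / W_b = 1.709 / 0.7282 = 2.347.

W_a / W_b ≈ 2.35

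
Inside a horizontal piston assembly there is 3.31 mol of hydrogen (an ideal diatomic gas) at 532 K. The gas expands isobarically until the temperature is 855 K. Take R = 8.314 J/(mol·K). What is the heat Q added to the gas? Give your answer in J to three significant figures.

Q ≈ 31100 J

Isobaric: W = nRΔT = (3.31)(8.314)(323) = 8889 J.
ΔU = nCᵥΔT with Cᵥ = 5R/2: ΔU = (3.31)(20.79)(323) = 22222 J.
Q = ΔU + W = 22222 + 8889 = 31111 J.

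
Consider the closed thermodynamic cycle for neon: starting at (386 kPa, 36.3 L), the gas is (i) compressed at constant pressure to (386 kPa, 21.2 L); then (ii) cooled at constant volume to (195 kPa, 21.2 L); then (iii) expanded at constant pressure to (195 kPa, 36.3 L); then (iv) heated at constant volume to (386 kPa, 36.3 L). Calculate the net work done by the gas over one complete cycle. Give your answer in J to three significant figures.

Constant-volume legs do no work.
W(i) = (386)(21.2 − 36.3) = -5829 J; W(iii) = (195)(36.3 − 21.2) = 2944 J.
W_net = -5829 + 2944 = -2884 J (the counter-clockwise enclosed area).

W_net ≈ -2880 J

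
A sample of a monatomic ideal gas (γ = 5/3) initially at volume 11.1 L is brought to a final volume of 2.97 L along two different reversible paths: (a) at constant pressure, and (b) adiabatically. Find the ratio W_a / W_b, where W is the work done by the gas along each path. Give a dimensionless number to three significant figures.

W_a / W_b ≈ 0.347

Path (a) isobaric: W = P₁(V₂ − V₁) → W_a/(P₁V₁) = -0.7324.
Path (b) adiabatic: W = P₁V₁(1 − (V₁/V₂)^(γ−1))/(γ−1) → W_b/(P₁V₁) = -2.112.
W_a / W_b = -0.7324 / -2.112 = 0.3467.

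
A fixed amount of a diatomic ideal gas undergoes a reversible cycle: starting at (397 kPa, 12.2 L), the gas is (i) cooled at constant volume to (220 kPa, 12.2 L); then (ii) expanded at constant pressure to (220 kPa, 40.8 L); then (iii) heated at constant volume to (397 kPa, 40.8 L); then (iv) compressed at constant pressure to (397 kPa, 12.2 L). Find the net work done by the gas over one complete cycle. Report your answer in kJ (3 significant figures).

Constant-volume legs do no work.
W(ii) = (220)(40.8 − 12.2) = 6292 J; W(iv) = (397)(12.2 − 40.8) = -11354 J.
W_net = 6292 − 11354 = -5062 J (the counter-clockwise enclosed area).

W_net ≈ -5.06 kJ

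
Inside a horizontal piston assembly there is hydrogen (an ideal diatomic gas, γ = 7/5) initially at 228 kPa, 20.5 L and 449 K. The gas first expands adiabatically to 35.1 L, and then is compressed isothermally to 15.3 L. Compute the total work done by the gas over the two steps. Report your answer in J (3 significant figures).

W_total ≈ -868 J

Step 1 (adiabatic): W = (P₁V₁ − P₂V₂)/(γ−1) = (4674 − 3769)/0.4 = 2262 J.
After step 1: P = 107.4 kPa, V = 35.1 L, T = 362.1 K.
Step 2 (isothermal): W = P₁V₁ ln(V₂/V₁) = (3769) ln(15.3/35.1) = -3130 J.
W_total = 2262 − 3130 = -868.3 J.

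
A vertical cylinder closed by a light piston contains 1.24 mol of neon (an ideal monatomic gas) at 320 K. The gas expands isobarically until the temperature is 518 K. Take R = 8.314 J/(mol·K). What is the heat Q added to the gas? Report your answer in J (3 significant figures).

Q ≈ 5100 J

Isobaric: W = nRΔT = (1.24)(8.314)(198) = 2041 J.
ΔU = nCᵥΔT with Cᵥ = 3R/2: ΔU = (1.24)(12.47)(198) = 3062 J.
Q = ΔU + W = 3062 + 2041 = 5103 J.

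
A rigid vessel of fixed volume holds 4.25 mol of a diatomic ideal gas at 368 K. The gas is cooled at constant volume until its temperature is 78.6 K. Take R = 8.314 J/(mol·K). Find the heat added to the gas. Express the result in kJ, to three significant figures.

Q ≈ -25.6 kJ

Constant volume ⇒ W = 0, so Q = ΔU = nCᵥΔT with Cᵥ = 5R/2 = 20.79 J/(mol·K).
ΔU = (4.25)(20.79)(78.6 − 368) = -25565 J.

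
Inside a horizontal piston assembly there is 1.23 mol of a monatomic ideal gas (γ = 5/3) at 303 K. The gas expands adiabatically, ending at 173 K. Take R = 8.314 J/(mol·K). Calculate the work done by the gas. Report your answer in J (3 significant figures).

W ≈ 1990 J

Adiabatic ⇒ Q = 0, so W_by = −ΔU = nCᵥ(T₁ − T₂).
Cᵥ = 3R/2 = 12.47 J/(mol·K).
W = (1.23)(12.47)(303 − 173) = 1994 J.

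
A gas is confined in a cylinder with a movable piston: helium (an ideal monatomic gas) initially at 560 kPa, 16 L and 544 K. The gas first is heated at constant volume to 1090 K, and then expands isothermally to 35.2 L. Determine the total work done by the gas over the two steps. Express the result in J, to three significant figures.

W_total ≈ 14200 J

Step 1 (isochoric): W = 0 (constant volume).
After step 1: P = 1122 kPa (V unchanged).
Step 2 (isothermal): W = P₁V₁ ln(V₂/V₁) = (17953) ln(35.2/16) = 14155 J.
W_total = 0 + 14155 = 14155 J.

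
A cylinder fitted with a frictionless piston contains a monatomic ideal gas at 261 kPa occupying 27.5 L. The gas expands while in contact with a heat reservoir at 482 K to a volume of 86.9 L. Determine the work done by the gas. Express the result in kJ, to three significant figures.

Isothermal: W = nRT ln(V₂/V₁) = P₁V₁ ln(V₂/V₁).
P₁V₁ = (261 kPa)(27.5 L) = 7178 J.
W = 7178 × ln(86.9/27.5) = 7178 × 1.151
W_by_gas = 8258 J.

W ≈ 8.26 kJ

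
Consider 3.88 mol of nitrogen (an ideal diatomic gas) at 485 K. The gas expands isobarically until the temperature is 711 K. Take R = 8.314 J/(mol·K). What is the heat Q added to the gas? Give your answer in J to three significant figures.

Q ≈ 25500 J

Isobaric: W = nRΔT = (3.88)(8.314)(226) = 7290 J.
ΔU = nCᵥΔT with Cᵥ = 5R/2: ΔU = (3.88)(20.79)(226) = 18226 J.
Q = ΔU + W = 18226 + 7290 = 25516 J.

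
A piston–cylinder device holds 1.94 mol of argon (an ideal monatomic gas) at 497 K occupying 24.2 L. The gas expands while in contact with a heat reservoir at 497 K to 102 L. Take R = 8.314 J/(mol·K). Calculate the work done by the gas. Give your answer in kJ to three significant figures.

W ≈ 11.5 kJ

Isothermal: W = nRT ln(V₂/V₁).
W = (1.94)(8.314)(497) × ln(102/24.2)
  = 8016 × 1.439
W_by_gas = 11532 J.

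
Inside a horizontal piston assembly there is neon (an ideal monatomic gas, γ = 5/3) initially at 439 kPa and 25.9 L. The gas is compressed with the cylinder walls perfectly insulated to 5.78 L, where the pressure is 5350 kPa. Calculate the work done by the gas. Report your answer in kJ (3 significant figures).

Adiabatic: W = (P₁V₁ − P₂V₂)/(γ − 1) with γ = 5/3.
P₁V₁ = 11370 J, P₂V₂ = 30923 J.
W = (11370 − 30923) / 0.6667 = -29329 J.

W ≈ -29.3 kJ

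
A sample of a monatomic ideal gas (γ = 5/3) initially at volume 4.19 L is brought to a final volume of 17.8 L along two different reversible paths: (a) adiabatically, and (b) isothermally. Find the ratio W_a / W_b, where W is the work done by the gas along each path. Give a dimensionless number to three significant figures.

Path (a) adiabatic: W = P₁V₁(1 − (V₁/V₂)^(γ−1))/(γ−1) → W_a/(P₁V₁) = 0.9281.
Path (b) isothermal: W = P₁V₁ ln(V₂/V₁) → W_b/(P₁V₁) = 1.446.
W_a / W_b = 0.9281 / 1.446 = 0.6416.

W_a / W_b ≈ 0.642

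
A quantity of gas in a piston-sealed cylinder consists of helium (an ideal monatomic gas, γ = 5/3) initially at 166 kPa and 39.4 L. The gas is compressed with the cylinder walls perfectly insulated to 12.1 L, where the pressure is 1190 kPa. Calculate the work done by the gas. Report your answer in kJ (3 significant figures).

W ≈ -11.8 kJ

Adiabatic: W = (P₁V₁ − P₂V₂)/(γ − 1) with γ = 5/3.
P₁V₁ = 6540 J, P₂V₂ = 14399 J.
W = (6540 − 14399) / 0.6667 = -11788 J.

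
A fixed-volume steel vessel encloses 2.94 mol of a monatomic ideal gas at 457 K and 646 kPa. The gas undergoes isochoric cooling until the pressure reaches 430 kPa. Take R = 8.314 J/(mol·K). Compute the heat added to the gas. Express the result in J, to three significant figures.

Constant volume ⇒ W = 0, so Q = ΔU = nCᵥΔT with Cᵥ = 3R/2 = 12.47 J/(mol·K).
At constant V, T₂/T₁ = P₂/P₁ ⇒ ΔT = T₁(P₂/P₁ − 1) = 457·(430/646 − 1) = -152.8 K.
ΔU = (2.94)(12.47)(-152.8) = -5603 J.

Q ≈ -5600 J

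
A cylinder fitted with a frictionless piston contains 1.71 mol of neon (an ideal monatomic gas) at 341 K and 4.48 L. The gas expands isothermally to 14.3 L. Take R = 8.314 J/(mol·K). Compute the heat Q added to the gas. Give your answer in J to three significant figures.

Isothermal ⇒ ΔU = 0, so Q = W = nRT ln(V₂/V₁).
Q = (1.71)(8.314)(341) ln(14.3/4.48) = 4848 × 1.161 = 5627 J.

Q ≈ 5630 J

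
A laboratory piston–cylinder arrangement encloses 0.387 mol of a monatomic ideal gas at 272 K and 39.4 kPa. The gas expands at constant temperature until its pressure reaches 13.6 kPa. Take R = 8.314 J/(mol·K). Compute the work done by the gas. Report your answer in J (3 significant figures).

W ≈ 931 J

Isothermal process: W = nRT ln(V₂/V₁) = nRT ln(P₁/P₂).
W = (0.387)(8.314)(272) × ln(39.4/13.6)
  = 875.2 × ln(2.897) = 875.2 × 1.064
W_by_gas = 930.9 J.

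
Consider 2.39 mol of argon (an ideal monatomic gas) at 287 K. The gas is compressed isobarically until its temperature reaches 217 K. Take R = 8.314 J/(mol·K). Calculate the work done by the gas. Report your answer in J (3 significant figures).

W ≈ -1390 J

Isobaric: W = P ΔV = nR ΔT.
W = (2.39)(8.314)(217 − 287) = -1391 J.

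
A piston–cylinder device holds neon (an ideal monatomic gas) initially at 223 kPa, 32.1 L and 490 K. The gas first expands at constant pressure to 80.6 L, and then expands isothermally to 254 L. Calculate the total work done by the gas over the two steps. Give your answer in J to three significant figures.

Step 1 (isobaric): W = PΔV = (223 kPa)(80.6 − 32.1 L) = 10815 J.
After step 1: P = 223 kPa, V = 80.6 L, T = 1230 K.
Step 2 (isothermal): W = P₁V₁ ln(V₂/V₁) = (17974) ln(254/80.6) = 20631 J.
W_total = 10815 + 20631 = 31446 J.

W_total ≈ 31400 J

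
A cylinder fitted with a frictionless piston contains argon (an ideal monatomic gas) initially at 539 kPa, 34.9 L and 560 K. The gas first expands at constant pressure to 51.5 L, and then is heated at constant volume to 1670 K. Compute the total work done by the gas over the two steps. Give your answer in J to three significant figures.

Step 1 (isobaric): W = PΔV = (539 kPa)(51.5 − 34.9 L) = 8947 J.
Step 2 (isochoric): W = 0 (constant volume).
W_total = 8947 + 0 = 8947 J.

W_total ≈ 8950 J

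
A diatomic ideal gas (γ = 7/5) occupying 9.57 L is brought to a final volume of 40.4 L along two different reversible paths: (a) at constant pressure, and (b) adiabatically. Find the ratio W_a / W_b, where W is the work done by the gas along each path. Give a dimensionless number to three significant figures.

W_a / W_b ≈ 2.94

Path (a) isobaric: W = P₁(V₂ − V₁) → W_a/(P₁V₁) = 3.222.
Path (b) adiabatic: W = P₁V₁(1 − (V₁/V₂)^(γ−1))/(γ−1) → W_b/(P₁V₁) = 1.095.
W_a / W_b = 3.222 / 1.095 = 2.943.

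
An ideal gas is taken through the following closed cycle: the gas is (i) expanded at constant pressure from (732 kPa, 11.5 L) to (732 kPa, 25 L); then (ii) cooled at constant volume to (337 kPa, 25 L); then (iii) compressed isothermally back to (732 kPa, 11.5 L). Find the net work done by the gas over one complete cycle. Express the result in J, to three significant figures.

Leg (i): W = PΔV = (732)(25 − 11.5) = 9882 J.
Leg (ii): W = 0.
Leg (iii): W = PᵢVᵢ ln(V_f/Vᵢ) = (8425) ln(11.5/25) = -6542 J.
W_net = 9882 − 6542 = 3340 J.

W_net ≈ 3340 J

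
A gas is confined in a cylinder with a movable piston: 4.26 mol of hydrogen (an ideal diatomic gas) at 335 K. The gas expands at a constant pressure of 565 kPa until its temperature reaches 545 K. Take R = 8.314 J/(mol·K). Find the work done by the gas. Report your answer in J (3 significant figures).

W ≈ 7440 J

Isobaric: W = P ΔV = nR ΔT.
W = (4.26)(8.314)(545 − 335) = 7438 J.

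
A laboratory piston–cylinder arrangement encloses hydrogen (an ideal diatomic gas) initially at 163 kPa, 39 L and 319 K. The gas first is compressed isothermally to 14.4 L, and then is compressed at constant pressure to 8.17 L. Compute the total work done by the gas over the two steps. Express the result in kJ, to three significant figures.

Step 1 (isothermal): W = P₁V₁ ln(V₂/V₁) = (6357) ln(14.4/39) = -6334 J.
After step 1: P = 441.5 kPa, V = 14.4 L, T = 319 K.
Step 2 (isobaric): W = PΔV = (441.5 kPa)(8.17 − 14.4 L) = -2750 J.
W_total = -6334 − 2750 = -9084 J.

W_total ≈ -9.08 kJ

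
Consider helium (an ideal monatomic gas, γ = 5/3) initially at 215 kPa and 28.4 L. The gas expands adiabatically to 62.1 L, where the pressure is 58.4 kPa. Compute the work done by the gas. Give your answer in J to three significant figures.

W ≈ 3720 J

Adiabatic: W = (P₁V₁ − P₂V₂)/(γ − 1) with γ = 5/3.
P₁V₁ = 6106 J, P₂V₂ = 3627 J.
W = (6106 − 3627) / 0.6667 = 3719 J.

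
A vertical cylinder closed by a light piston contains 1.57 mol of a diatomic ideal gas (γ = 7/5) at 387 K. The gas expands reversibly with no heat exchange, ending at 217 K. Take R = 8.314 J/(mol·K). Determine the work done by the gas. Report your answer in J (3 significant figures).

W ≈ 5550 J

Adiabatic ⇒ Q = 0, so W_by = −ΔU = nCᵥ(T₁ − T₂).
Cᵥ = 5R/2 = 20.79 J/(mol·K).
W = (1.57)(20.79)(387 − 217) = 5548 J.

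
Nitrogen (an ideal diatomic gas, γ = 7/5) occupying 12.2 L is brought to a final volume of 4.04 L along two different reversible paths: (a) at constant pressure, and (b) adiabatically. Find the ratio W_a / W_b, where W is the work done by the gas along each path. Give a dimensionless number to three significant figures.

W_a / W_b ≈ 0.481

Path (a) isobaric: W = P₁(V₂ − V₁) → W_a/(P₁V₁) = -0.6689.
Path (b) adiabatic: W = P₁V₁(1 − (V₁/V₂)^(γ−1))/(γ−1) → W_b/(P₁V₁) = -1.39.
W_a / W_b = -0.6689 / -1.39 = 0.4812.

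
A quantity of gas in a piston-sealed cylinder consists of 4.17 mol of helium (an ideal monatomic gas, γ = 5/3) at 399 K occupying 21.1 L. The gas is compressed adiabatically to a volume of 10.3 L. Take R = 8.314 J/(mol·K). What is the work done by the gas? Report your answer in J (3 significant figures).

W ≈ -12700 J

Adiabatic: TV^(γ−1) = const with γ = 5/3.
T₂ = T₁ (V₁/V₂)^(γ−1) = 399 × (21.1/10.3)^0.667 = 399 × 1.613 = 643.6 K.
W_by = nCᵥ(T₁ − T₂) = (4.17)(12.47)(399 − 643.6) = -12719 J.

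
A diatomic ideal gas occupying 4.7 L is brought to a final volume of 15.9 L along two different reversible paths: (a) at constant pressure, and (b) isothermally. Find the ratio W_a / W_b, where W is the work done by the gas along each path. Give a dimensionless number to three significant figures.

Path (a) isobaric: W = P₁(V₂ − V₁) → W_a/(P₁V₁) = 2.383.
Path (b) isothermal: W = P₁V₁ ln(V₂/V₁) → W_b/(P₁V₁) = 1.219.
W_a / W_b = 2.383 / 1.219 = 1.955.

W_a / W_b ≈ 1.96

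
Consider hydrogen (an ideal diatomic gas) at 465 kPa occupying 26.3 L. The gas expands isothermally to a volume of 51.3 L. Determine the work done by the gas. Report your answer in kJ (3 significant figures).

Isothermal: W = nRT ln(V₂/V₁) = P₁V₁ ln(V₂/V₁).
P₁V₁ = (465 kPa)(26.3 L) = 12230 J.
W = 12230 × ln(51.3/26.3) = 12230 × 0.6681
W_by_gas = 8171 J.

W ≈ 8.17 kJ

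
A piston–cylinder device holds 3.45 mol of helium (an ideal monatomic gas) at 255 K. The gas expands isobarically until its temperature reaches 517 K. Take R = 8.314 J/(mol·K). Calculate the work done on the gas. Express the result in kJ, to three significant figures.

W ≈ -7.52 kJ

Isobaric: W = P ΔV = nR ΔT.
W = (3.45)(8.314)(517 − 255) = 7515 J.
Work on gas = −W_by = -7515 J.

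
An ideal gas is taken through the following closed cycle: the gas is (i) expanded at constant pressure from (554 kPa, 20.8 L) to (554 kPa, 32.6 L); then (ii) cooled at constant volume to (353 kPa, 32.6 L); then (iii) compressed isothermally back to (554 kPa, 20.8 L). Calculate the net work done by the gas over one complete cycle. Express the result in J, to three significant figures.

W_net ≈ 1370 J

Leg (i): W = PΔV = (554)(32.6 − 20.8) = 6537 J.
Leg (ii): W = 0.
Leg (iii): W = PᵢVᵢ ln(V_f/Vᵢ) = (11508) ln(20.8/32.6) = -5171 J.
W_net = 6537 − 5171 = 1366 J.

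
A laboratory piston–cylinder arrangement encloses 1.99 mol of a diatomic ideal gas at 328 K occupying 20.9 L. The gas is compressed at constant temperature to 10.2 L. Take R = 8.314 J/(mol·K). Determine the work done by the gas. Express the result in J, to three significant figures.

W ≈ -3890 J

Isothermal: W = nRT ln(V₂/V₁).
W = (1.99)(8.314)(328) × ln(10.2/20.9)
  = 5427 × -0.7174
W_by_gas = -3893 J.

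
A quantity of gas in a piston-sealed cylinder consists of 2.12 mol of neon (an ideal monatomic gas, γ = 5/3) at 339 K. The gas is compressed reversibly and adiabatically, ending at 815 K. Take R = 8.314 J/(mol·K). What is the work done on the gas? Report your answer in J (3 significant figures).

W ≈ 12600 J

Adiabatic ⇒ Q = 0, so W_by = −ΔU = nCᵥ(T₁ − T₂).
Cᵥ = 3R/2 = 12.47 J/(mol·K).
W = (2.12)(12.47)(339 − 815) = -12585 J.
Work on gas = −W_by = 12585 J.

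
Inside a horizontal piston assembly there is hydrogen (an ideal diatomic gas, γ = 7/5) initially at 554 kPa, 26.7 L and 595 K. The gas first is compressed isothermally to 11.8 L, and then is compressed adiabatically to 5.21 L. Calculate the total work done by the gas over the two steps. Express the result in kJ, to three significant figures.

W_total ≈ -26.4 kJ

Step 1 (isothermal): W = P₁V₁ ln(V₂/V₁) = (14792) ln(11.8/26.7) = -12078 J.
After step 1: P = 1254 kPa, V = 11.8 L, T = 595 K.
Step 2 (adiabatic): W = (P₁V₁ − P₂V₂)/(γ−1) = (14792 − 20513)/0.4 = -14304 J.
W_total = -12078 − 14304 = -26383 J.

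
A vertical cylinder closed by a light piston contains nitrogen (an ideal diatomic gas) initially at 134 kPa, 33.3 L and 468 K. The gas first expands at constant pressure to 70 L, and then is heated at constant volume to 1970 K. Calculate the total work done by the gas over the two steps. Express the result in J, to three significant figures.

Step 1 (isobaric): W = PΔV = (134 kPa)(70 − 33.3 L) = 4918 J.
Step 2 (isochoric): W = 0 (constant volume).
W_total = 4918 + 0 = 4918 J.

W_total ≈ 4920 J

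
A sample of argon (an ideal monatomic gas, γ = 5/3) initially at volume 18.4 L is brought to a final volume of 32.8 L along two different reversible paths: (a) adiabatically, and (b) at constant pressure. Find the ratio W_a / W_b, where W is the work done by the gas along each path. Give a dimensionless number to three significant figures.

W_a / W_b ≈ 0.613

Path (a) adiabatic: W = P₁V₁(1 − (V₁/V₂)^(γ−1))/(γ−1) → W_a/(P₁V₁) = 0.4797.
Path (b) isobaric: W = P₁(V₂ − V₁) → W_b/(P₁V₁) = 0.7826.
W_a / W_b = 0.4797 / 0.7826 = 0.613.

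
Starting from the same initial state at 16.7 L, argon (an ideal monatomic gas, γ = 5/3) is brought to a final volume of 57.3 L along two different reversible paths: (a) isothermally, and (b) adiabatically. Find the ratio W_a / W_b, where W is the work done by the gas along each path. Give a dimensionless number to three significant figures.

Path (a) isothermal: W = P₁V₁ ln(V₂/V₁) → W_a/(P₁V₁) = 1.233.
Path (b) adiabatic: W = P₁V₁(1 − (V₁/V₂)^(γ−1))/(γ−1) → W_b/(P₁V₁) = 0.8406.
W_a / W_b = 1.233 / 0.8406 = 1.467.

W_a / W_b ≈ 1.47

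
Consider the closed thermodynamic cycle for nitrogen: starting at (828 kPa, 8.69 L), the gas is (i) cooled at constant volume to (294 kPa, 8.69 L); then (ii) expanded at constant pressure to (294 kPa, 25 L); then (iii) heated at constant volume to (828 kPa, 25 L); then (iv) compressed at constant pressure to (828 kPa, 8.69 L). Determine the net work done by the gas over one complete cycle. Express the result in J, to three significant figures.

W_net ≈ -8710 J

Constant-volume legs do no work.
W(ii) = (294)(25 − 8.69) = 4795 J; W(iv) = (828)(8.69 − 25) = -13505 J.
W_net = 4795 − 13505 = -8710 J (the counter-clockwise enclosed area).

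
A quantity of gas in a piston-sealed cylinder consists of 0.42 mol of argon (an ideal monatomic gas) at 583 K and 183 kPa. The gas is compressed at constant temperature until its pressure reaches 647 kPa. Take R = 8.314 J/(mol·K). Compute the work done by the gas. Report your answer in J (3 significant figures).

W ≈ -2570 J

Isothermal process: W = nRT ln(V₂/V₁) = nRT ln(P₁/P₂).
W = (0.42)(8.314)(583) × ln(183/647)
  = 2036 × ln(0.2828) = 2036 × -1.263
W_by_gas = -2571 J.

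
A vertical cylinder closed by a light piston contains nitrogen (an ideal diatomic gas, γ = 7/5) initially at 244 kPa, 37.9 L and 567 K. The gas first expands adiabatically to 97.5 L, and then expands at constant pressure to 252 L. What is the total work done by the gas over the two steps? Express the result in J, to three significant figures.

Step 1 (adiabatic): W = (P₁V₁ − P₂V₂)/(γ−1) = (9248 − 6337)/0.4 = 7277 J.
After step 1: P = 64.99 kPa, V = 97.5 L, T = 388.5 K.
Step 2 (isobaric): W = PΔV = (64.99 kPa)(252 − 97.5 L) = 10042 J.
W_total = 7277 + 10042 = 17318 J.

W_total ≈ 17300 J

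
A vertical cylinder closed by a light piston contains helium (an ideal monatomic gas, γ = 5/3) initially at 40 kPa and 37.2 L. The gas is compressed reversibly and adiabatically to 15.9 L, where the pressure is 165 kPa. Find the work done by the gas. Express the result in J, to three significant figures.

Adiabatic: W = (P₁V₁ − P₂V₂)/(γ − 1) with γ = 5/3.
P₁V₁ = 1488 J, P₂V₂ = 2624 J.
W = (1488 − 2624) / 0.6667 = -1703 J.

W ≈ -1700 J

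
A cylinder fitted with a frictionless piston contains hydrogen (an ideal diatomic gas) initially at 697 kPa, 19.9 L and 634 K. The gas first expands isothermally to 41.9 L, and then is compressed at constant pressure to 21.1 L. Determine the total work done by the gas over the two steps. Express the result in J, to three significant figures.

W_total ≈ 3440 J

Step 1 (isothermal): W = P₁V₁ ln(V₂/V₁) = (13870) ln(41.9/19.9) = 10327 J.
After step 1: P = 331 kPa, V = 41.9 L, T = 634 K.
Step 2 (isobaric): W = PΔV = (331 kPa)(21.1 − 41.9 L) = -6885 J.
W_total = 10327 − 6885 = 3442 J.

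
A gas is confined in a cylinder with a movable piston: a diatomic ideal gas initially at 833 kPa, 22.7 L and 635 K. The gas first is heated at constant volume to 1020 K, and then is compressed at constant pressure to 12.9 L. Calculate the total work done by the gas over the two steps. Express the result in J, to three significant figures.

Step 1 (isochoric): W = 0 (constant volume).
After step 1: P = 1338 kPa (V unchanged).
Step 2 (isobaric): W = PΔV = (1338 kPa)(12.9 − 22.7 L) = -13113 J.
W_total = 0 − 13113 = -13113 J.

W_total ≈ -13100 J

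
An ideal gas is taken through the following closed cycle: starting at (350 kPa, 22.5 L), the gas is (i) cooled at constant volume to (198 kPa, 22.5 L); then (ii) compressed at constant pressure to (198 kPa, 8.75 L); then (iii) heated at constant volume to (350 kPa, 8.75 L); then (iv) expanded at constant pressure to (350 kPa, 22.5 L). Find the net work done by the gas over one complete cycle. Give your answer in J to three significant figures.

Constant-volume legs do no work.
W(ii) = (198)(8.75 − 22.5) = -2722 J; W(iv) = (350)(22.5 − 8.75) = 4812 J.
W_net = -2722 + 4812 = 2090 J (the clockwise enclosed area).

W_net ≈ 2090 J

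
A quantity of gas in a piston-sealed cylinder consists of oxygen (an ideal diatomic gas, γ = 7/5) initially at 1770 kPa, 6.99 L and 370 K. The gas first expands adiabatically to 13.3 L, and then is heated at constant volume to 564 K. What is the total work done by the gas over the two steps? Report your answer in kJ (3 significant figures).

W_total ≈ 7.02 kJ

Step 1 (adiabatic): W = (P₁V₁ − P₂V₂)/(γ−1) = (12372 − 9565)/0.4 = 7017 J.
Step 2 (isochoric): W = 0 (constant volume).
W_total = 7017 + 0 = 7017 J.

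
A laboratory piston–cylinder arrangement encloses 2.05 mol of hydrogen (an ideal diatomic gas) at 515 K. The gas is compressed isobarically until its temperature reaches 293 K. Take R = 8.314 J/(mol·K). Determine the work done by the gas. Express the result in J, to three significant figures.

Isobaric: W = P ΔV = nR ΔT.
W = (2.05)(8.314)(293 − 515) = -3784 J.

W ≈ -3780 J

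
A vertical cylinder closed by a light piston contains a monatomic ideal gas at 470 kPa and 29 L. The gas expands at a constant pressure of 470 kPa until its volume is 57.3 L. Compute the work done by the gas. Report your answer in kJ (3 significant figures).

W ≈ 13.3 kJ

Isobaric: W = P ΔV.
W = (470 kPa)(57.3 − 29 L) = (470)(28.3) = 13301 J.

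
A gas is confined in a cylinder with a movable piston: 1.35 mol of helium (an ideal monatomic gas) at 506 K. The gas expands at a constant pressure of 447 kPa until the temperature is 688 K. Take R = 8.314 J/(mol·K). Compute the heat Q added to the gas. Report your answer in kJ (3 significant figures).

Isobaric: W = nRΔT = (1.35)(8.314)(182) = 2043 J.
ΔU = nCᵥΔT with Cᵥ = 3R/2: ΔU = (1.35)(12.47)(182) = 3064 J.
Q = ΔU + W = 3064 + 2043 = 5107 J.

Q ≈ 5.11 kJ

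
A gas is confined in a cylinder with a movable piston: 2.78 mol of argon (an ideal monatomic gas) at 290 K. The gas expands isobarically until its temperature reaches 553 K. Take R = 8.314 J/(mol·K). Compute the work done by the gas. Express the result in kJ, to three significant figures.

W ≈ 6.08 kJ

Isobaric: W = P ΔV = nR ΔT.
W = (2.78)(8.314)(553 − 290) = 6079 J.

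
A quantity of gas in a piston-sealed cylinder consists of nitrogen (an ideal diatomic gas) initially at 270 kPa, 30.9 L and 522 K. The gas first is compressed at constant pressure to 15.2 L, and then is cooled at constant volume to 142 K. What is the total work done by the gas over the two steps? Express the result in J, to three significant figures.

W_total ≈ -4240 J

Step 1 (isobaric): W = PΔV = (270 kPa)(15.2 − 30.9 L) = -4239 J.
Step 2 (isochoric): W = 0 (constant volume).
W_total = -4239 + 0 = -4239 J.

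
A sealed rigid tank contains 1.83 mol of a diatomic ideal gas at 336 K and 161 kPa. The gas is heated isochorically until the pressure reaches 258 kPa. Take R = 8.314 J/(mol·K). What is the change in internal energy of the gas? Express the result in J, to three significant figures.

Constant volume ⇒ W = 0, so Q = ΔU = nCᵥΔT with Cᵥ = 5R/2 = 20.79 J/(mol·K).
At constant V, T₂/T₁ = P₂/P₁ ⇒ ΔT = T₁(P₂/P₁ − 1) = 336·(258/161 − 1) = 202.4 K.
ΔU = (1.83)(20.79)(202.4) = 7700 J.

ΔU ≈ 7700 J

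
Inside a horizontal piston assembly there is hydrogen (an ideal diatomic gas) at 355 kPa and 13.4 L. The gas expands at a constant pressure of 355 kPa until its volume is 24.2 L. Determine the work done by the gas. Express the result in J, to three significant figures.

W ≈ 3830 J

Isobaric: W = P ΔV.
W = (355 kPa)(24.2 − 13.4 L) = (355)(10.8) = 3834 J.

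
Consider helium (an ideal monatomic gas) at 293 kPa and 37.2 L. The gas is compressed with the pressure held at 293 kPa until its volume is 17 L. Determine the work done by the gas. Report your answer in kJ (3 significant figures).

W ≈ -5.92 kJ

Isobaric: W = P ΔV.
W = (293 kPa)(17 − 37.2 L) = (293)(-20.2) = -5919 J.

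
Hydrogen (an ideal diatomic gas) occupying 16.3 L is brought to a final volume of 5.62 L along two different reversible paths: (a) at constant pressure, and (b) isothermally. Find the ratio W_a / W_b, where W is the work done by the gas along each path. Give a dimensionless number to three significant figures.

W_a / W_b ≈ 0.615

Path (a) isobaric: W = P₁(V₂ − V₁) → W_a/(P₁V₁) = -0.6552.
Path (b) isothermal: W = P₁V₁ ln(V₂/V₁) → W_b/(P₁V₁) = -1.065.
W_a / W_b = -0.6552 / -1.065 = 0.6153.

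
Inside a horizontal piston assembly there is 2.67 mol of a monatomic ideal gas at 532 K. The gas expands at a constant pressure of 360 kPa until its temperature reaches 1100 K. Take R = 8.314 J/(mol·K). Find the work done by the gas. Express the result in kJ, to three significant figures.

W ≈ 12.6 kJ

Isobaric: W = P ΔV = nR ΔT.
W = (2.67)(8.314)(1100 − 532) = 12609 J.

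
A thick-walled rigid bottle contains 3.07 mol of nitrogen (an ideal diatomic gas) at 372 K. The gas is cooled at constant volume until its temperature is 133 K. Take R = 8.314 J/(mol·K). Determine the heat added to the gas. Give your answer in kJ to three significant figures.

Q ≈ -15.3 kJ

Constant volume ⇒ W = 0, so Q = ΔU = nCᵥΔT with Cᵥ = 5R/2 = 20.79 J/(mol·K).
ΔU = (3.07)(20.79)(133 − 372) = -15251 J.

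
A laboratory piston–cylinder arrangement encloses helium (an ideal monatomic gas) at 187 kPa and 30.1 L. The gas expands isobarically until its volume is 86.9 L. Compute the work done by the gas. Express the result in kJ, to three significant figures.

Isobaric: W = P ΔV.
W = (187 kPa)(86.9 − 30.1 L) = (187)(56.8) = 10622 J.

W ≈ 10.6 kJ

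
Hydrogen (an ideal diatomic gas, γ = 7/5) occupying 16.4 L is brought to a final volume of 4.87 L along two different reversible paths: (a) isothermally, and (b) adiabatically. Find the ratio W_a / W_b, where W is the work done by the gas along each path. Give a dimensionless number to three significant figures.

W_a / W_b ≈ 0.777

Path (a) isothermal: W = P₁V₁ ln(V₂/V₁) → W_a/(P₁V₁) = -1.214.
Path (b) adiabatic: W = P₁V₁(1 − (V₁/V₂)^(γ−1))/(γ−1) → W_b/(P₁V₁) = -1.563.
W_a / W_b = -1.214 / -1.563 = 0.7767.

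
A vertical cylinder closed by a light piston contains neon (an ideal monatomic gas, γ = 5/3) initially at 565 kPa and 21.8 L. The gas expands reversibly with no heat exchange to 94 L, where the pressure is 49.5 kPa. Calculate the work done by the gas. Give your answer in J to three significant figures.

W ≈ 11500 J

Adiabatic: W = (P₁V₁ − P₂V₂)/(γ − 1) with γ = 5/3.
P₁V₁ = 12317 J, P₂V₂ = 4653 J.
W = (12317 − 4653) / 0.6667 = 11496 J.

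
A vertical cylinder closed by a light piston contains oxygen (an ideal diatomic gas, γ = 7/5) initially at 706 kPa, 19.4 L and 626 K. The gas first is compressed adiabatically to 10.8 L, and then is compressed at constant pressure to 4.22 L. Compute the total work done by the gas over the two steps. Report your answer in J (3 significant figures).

Step 1 (adiabatic): W = (P₁V₁ − P₂V₂)/(γ−1) = (13696 − 17312)/0.4 = -9040 J.
After step 1: P = 1603 kPa, V = 10.8 L, T = 791.3 K.
Step 2 (isobaric): W = PΔV = (1603 kPa)(4.22 − 10.8 L) = -10548 J.
W_total = -9040 − 10548 = -19588 J.

W_total ≈ -19600 J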